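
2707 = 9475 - 6768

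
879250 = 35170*25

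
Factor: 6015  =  3^1*5^1 * 401^1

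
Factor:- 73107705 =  - 3^1*5^1*11^1*443077^1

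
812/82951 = 812/82951=0.01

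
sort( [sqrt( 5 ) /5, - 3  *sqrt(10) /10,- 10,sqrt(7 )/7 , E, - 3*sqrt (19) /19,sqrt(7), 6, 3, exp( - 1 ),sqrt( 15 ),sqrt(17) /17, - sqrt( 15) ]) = [-10 , - sqrt(15 ), - 3 * sqrt (10 ) /10, - 3*sqrt(19 ) /19,sqrt(17 )/17 , exp( - 1),sqrt(7 )/7,  sqrt( 5)/5,  sqrt(7 ),E,3,sqrt(15),6] 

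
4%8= 4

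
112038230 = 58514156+53524074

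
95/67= 1+ 28/67 = 1.42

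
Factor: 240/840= 2^1*7^ ( - 1) = 2/7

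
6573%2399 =1775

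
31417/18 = 1745 + 7/18 = 1745.39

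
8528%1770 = 1448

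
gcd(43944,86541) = 3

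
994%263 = 205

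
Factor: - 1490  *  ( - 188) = 280120  =  2^3*5^1*47^1*149^1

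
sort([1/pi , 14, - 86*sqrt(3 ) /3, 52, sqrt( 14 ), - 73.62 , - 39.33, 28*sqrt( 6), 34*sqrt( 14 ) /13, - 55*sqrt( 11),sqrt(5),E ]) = [-55*sqrt(11), - 73.62 , - 86*sqrt( 3)/3,-39.33,  1/pi,sqrt( 5 ), E,sqrt (14),  34 * sqrt(14 ) /13, 14, 52 , 28 * sqrt( 6)]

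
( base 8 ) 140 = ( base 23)44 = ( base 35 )2Q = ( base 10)96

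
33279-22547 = 10732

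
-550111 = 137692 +-687803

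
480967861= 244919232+236048629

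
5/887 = 5/887 =0.01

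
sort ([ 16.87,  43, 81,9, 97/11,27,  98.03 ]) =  [ 97/11,9, 16.87, 27,43,81,  98.03] 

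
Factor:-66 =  - 2^1*3^1 * 11^1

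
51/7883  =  51/7883 =0.01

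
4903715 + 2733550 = 7637265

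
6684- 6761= - 77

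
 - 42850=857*( - 50 )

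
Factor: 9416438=2^1*19^1*383^1*647^1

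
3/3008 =3/3008 = 0.00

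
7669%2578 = 2513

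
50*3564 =178200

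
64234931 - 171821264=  - 107586333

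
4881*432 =2108592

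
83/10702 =83/10702 =0.01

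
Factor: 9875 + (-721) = 9154=2^1 * 23^1 * 199^1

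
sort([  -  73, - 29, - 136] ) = [ - 136, - 73, - 29]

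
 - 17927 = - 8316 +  - 9611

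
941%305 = 26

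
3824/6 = 1912/3 = 637.33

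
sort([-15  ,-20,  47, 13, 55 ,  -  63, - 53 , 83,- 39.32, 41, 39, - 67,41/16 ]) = [ - 67, - 63,  -  53,-39.32, - 20,-15, 41/16, 13, 39, 41,47, 55,  83 ]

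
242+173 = 415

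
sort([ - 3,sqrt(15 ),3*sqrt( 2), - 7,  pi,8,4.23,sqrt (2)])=[ - 7, - 3, sqrt(2),pi , sqrt( 15),  4.23  ,  3 * sqrt( 2 ),8]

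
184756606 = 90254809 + 94501797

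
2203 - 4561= -2358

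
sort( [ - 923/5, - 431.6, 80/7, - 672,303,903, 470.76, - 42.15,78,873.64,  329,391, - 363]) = [ - 672,  -  431.6, - 363,-923/5, - 42.15,80/7,78,  303,329,391 , 470.76, 873.64, 903 ]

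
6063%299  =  83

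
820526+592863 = 1413389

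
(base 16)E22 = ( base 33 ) 3AL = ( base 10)3618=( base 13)1854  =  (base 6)24430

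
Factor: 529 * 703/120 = 371887/120 = 2^ ( - 3) * 3^( - 1)*5^( - 1)*19^1*23^2*37^1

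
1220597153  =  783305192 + 437291961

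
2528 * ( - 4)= - 10112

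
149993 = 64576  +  85417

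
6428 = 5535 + 893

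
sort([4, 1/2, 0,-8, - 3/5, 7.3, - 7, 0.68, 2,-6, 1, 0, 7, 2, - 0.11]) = [ - 8, - 7,-6, - 3/5, - 0.11,0 , 0, 1/2,0.68, 1, 2,2, 4, 7, 7.3 ]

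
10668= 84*127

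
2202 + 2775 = 4977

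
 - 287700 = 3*( - 95900 )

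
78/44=1 +17/22= 1.77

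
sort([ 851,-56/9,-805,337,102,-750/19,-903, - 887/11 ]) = [  -  903,- 805, - 887/11,  -  750/19, - 56/9,102, 337  ,  851 ]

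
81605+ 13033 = 94638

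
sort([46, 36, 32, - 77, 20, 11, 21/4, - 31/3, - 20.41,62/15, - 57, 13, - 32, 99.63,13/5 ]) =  [ - 77, - 57, - 32, - 20.41, - 31/3, 13/5 , 62/15, 21/4, 11, 13, 20, 32,36,46,99.63 ]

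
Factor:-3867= - 3^1*1289^1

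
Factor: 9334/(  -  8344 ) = - 4667/4172 = - 2^( - 2)*7^( - 1) * 13^1*149^( - 1)*359^1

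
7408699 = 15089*491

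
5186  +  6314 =11500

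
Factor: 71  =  71^1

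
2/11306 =1/5653 = 0.00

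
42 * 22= 924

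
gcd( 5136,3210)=642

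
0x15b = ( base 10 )347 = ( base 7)1004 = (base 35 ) 9w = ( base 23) F2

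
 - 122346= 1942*( - 63)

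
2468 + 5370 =7838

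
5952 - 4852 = 1100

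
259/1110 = 7/30= 0.23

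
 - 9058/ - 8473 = 9058/8473  =  1.07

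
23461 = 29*809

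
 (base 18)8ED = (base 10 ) 2857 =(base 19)7h7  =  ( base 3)10220211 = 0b101100101001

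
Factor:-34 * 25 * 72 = -2^4*3^2*5^2*17^1 = - 61200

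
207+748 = 955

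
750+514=1264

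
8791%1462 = 19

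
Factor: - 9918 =  -  2^1 * 3^2*19^1*29^1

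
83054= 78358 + 4696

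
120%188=120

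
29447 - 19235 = 10212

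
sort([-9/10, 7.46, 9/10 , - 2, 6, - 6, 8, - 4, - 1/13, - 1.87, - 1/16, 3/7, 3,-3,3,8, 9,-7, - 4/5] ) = [ - 7, - 6,-4 ,-3,  -  2, - 1.87,-9/10, - 4/5,-1/13,  -  1/16, 3/7, 9/10, 3, 3, 6,7.46, 8, 8 , 9 ] 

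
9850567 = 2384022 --7466545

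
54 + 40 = 94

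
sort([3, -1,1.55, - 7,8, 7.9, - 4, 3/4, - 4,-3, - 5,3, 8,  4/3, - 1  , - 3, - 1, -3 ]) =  [-7,-5,-4,-4, - 3 , - 3,  -  3, - 1,-1, - 1,3/4, 4/3,1.55, 3,3, 7.9, 8,8 ]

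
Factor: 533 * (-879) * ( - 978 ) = 2^1 * 3^2 * 13^1*41^1*163^1*293^1 = 458199846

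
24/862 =12/431 = 0.03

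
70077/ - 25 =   -  70077/25 = - 2803.08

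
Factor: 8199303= 3^1 * 7^1*41^1*89^1 * 107^1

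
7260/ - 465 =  - 484/31=- 15.61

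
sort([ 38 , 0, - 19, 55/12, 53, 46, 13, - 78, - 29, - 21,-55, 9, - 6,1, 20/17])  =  [ - 78 , -55, - 29, - 21, - 19, - 6, 0, 1,  20/17, 55/12, 9, 13,38, 46 , 53] 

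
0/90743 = 0=0.00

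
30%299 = 30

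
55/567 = 55/567 = 0.10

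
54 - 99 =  - 45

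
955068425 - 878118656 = 76949769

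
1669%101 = 53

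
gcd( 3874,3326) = 2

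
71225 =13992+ 57233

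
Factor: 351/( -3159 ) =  - 1/9=- 3^( -2 )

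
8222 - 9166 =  - 944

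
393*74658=29340594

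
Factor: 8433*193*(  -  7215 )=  - 3^3*5^1*13^1*37^1*193^1  *937^1=- 11742910335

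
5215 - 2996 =2219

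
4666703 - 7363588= - 2696885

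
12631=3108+9523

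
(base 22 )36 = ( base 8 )110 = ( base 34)24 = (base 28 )2G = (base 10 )72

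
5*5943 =29715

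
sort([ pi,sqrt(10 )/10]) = [ sqrt( 10) /10 , pi]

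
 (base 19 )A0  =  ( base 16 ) BE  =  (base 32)5u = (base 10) 190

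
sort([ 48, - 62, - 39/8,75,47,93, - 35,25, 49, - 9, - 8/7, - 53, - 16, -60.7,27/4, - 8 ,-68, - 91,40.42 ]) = [ - 91, -68, - 62, - 60.7, - 53, - 35, - 16, - 9, - 8 , - 39/8 , - 8/7, 27/4, 25, 40.42,47,48,49, 75,93]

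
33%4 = 1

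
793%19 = 14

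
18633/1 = 18633 = 18633.00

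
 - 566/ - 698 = 283/349 = 0.81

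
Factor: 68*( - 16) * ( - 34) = 36992 = 2^7 * 17^2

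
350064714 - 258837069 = 91227645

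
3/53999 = 3/53999 = 0.00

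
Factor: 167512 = 2^3*20939^1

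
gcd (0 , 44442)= 44442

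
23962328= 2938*8156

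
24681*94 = 2320014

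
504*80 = 40320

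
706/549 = 1  +  157/549 = 1.29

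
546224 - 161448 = 384776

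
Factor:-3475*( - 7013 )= 5^2*139^1*7013^1 = 24370175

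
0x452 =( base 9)1458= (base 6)5042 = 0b10001010010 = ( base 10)1106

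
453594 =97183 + 356411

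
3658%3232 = 426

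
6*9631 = 57786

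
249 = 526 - 277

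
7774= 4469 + 3305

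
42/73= 42/73=0.58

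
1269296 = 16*79331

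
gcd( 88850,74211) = 1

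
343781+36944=380725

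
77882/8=38941/4 = 9735.25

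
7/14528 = 7/14528=0.00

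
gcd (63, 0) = 63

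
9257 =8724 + 533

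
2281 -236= 2045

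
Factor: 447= 3^1*149^1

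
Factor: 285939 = 3^2*31771^1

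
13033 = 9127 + 3906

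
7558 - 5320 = 2238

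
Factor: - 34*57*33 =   -  2^1*3^2 * 11^1*17^1*19^1= - 63954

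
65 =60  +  5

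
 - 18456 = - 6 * 3076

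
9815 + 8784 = 18599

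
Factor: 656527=656527^1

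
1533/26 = 58 + 25/26=58.96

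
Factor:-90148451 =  - 647^1 * 139333^1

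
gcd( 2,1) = 1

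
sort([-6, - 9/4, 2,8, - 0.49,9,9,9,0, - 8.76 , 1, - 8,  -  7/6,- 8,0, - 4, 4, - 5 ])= [ -8.76, - 8, - 8  ,-6, - 5, -4, - 9/4, - 7/6, - 0.49,0, 0,1,2  ,  4,8 , 9,9, 9]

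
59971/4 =14992 +3/4 = 14992.75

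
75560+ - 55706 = 19854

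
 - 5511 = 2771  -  8282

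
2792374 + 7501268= 10293642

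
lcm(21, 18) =126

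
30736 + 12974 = 43710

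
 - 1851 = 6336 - 8187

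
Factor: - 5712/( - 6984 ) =2^1*3^( - 1)*7^1* 17^1 * 97^( - 1 ) = 238/291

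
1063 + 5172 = 6235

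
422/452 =211/226 = 0.93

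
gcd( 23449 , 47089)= 1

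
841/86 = 9+ 67/86  =  9.78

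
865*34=29410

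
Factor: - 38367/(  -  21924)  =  2^( - 2 ) * 7^1  =  7/4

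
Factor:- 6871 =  - 6871^1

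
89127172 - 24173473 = 64953699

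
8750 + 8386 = 17136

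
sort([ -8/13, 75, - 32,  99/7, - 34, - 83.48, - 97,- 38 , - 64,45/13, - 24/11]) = [ - 97,- 83.48,  -  64, - 38, - 34, - 32, - 24/11, - 8/13, 45/13, 99/7, 75] 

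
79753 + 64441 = 144194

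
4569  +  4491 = 9060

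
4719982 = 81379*58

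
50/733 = 50/733 = 0.07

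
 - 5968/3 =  - 1990 + 2/3 =-  1989.33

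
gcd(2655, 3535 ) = 5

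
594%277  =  40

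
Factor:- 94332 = - 2^2  *3^1*7^1*1123^1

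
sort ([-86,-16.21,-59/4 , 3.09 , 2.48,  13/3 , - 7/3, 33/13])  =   [-86,-16.21 ,- 59/4, - 7/3,2.48  ,  33/13, 3.09,13/3]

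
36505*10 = 365050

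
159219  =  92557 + 66662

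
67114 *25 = 1677850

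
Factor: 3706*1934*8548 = 2^4*17^1 * 109^1*967^1*2137^1 = 61266969392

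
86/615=86/615 = 0.14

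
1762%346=32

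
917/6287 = 917/6287 = 0.15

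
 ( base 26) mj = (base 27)lo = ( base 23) 12g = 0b1001001111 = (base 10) 591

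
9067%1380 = 787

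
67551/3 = 22517= 22517.00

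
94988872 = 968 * 98129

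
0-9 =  - 9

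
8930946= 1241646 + 7689300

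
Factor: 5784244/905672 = 2^( - 1)*67^1 * 113^1 * 191^1*113209^(- 1 ) = 1446061/226418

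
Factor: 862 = 2^1*431^1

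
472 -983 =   -  511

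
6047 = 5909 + 138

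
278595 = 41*6795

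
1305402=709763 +595639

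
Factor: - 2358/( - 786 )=3^1=   3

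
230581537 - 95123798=135457739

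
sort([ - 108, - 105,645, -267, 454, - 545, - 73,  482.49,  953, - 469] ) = [-545,  -  469, - 267, - 108,-105,  -  73, 454,482.49, 645 , 953]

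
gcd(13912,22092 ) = 4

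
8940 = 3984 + 4956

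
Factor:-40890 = -2^1 * 3^1*5^1*29^1*47^1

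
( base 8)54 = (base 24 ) 1k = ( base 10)44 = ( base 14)32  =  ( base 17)2a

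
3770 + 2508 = 6278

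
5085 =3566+1519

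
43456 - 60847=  - 17391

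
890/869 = 1  +  21/869 = 1.02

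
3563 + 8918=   12481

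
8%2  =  0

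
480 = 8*60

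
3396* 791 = 2686236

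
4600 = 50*92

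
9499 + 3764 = 13263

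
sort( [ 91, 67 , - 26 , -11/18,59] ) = [ - 26,-11/18 , 59, 67,91]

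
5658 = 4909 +749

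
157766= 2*78883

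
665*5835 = 3880275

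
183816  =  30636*6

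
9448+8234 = 17682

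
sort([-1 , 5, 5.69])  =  [ - 1, 5, 5.69 ]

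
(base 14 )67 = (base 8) 133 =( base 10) 91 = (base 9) 111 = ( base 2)1011011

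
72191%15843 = 8819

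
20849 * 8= 166792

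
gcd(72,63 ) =9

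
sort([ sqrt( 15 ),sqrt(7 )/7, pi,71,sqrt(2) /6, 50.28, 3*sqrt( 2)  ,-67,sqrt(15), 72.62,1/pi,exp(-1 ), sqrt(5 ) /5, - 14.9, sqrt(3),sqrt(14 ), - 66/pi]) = [ - 67, - 66/pi, - 14.9,sqrt(2 )/6,1/pi, exp( - 1), sqrt(7)/7,sqrt ( 5)/5,sqrt(3 ), pi , sqrt(14), sqrt( 15),sqrt(15),3*sqrt( 2 ),50.28, 71, 72.62]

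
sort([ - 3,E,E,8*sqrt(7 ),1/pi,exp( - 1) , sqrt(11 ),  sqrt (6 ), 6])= [  -  3,1/pi,exp( - 1), sqrt ( 6),E, E,sqrt(11),6, 8*sqrt(7 ) ]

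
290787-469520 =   -  178733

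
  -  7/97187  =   - 7/97187 =- 0.00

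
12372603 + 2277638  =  14650241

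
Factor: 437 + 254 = 691^1 = 691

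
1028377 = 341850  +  686527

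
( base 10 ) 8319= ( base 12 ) 4993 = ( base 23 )fgg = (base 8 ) 20177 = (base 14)3063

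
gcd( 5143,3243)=1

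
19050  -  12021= 7029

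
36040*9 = 324360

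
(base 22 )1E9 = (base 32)P1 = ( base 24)199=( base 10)801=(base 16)321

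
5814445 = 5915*983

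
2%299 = 2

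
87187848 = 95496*913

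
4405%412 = 285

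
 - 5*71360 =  - 356800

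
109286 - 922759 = - 813473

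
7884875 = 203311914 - 195427039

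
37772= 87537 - 49765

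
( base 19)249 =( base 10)807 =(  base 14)419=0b1100100111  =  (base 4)30213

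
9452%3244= 2964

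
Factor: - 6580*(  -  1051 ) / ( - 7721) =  - 987940/1103=- 2^2*5^1*47^1 * 1051^1*1103^( - 1)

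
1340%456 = 428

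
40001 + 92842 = 132843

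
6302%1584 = 1550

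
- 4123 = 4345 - 8468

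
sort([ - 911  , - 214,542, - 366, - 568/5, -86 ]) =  [  -  911,  -  366, - 214, - 568/5, - 86,542] 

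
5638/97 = 5638/97 = 58.12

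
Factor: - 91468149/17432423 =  - 3^1*17432423^( - 1 )*30489383^1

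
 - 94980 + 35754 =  - 59226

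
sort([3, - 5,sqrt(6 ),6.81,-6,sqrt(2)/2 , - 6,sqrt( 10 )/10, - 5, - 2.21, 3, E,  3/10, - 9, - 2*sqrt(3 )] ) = [ - 9, - 6, - 6, - 5, - 5, - 2*sqrt(3 ), - 2.21,3/10, sqrt(10) /10, sqrt(2)/2,sqrt(6 ),E,3,3,6.81] 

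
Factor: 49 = 7^2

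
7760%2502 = 254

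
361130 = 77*4690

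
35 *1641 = 57435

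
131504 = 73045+58459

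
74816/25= 74816/25 = 2992.64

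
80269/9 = 80269/9 = 8918.78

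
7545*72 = 543240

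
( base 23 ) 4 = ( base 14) 4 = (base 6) 4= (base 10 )4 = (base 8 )4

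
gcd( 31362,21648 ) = 6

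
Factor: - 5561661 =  -3^1*7^1 *19^1*53^1* 263^1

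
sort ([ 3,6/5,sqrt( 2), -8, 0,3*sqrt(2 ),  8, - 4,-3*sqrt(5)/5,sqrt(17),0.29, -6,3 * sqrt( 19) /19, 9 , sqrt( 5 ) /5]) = [ - 8, - 6 ,-4,-3*sqrt(5 )/5, 0 , 0.29,sqrt(5)/5,3*sqrt(19 )/19,6/5, sqrt(2),3,sqrt(17), 3*sqrt(2) , 8,9 ] 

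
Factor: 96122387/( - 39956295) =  - 3^(  -  1)*5^( - 1) * 19^2*59^1*599^( - 1)*4447^(  -  1)*4513^1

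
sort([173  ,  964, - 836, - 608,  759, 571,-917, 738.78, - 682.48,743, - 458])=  [ - 917, -836, - 682.48, - 608, - 458,173,  571,738.78,743, 759,964 ]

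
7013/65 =7013/65=107.89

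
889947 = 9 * 98883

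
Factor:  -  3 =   -  3^1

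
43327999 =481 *90079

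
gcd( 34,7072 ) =34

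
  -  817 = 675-1492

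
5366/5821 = 5366/5821 = 0.92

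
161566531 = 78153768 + 83412763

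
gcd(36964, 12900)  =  4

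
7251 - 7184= 67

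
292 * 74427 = 21732684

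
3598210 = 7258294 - 3660084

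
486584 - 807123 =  - 320539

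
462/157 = 462/157  =  2.94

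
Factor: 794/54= 397/27 =3^(  -  3 )*397^1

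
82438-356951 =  - 274513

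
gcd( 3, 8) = 1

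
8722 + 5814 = 14536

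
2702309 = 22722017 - 20019708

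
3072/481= 3072/481 = 6.39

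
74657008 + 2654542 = 77311550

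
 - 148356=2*( - 74178 ) 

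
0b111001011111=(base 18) b67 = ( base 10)3679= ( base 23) 6lm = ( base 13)18a0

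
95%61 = 34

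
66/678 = 11/113 = 0.10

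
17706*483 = 8551998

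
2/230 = 1/115 = 0.01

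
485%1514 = 485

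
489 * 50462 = 24675918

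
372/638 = 186/319 =0.58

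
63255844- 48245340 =15010504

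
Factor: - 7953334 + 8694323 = 740989^1=740989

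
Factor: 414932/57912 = 2^ (- 1) * 3^( - 1 ) * 7^2 *19^( - 1 )*29^1*73^1*127^ ( -1)=103733/14478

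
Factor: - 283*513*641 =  - 93059739= -  3^3*19^1*283^1*641^1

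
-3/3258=  -  1/1086= -  0.00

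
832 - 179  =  653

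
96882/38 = 2549 + 10/19 = 2549.53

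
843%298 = 247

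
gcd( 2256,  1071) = 3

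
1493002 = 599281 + 893721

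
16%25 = 16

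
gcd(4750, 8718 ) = 2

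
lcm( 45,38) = 1710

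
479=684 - 205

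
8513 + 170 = 8683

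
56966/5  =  56966/5= 11393.20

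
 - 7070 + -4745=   -  11815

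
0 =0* 70084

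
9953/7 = 1421 + 6/7 = 1421.86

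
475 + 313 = 788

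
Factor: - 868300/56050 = -2^1*59^( - 1)*457^1 = - 914/59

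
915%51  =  48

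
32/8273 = 32/8273 = 0.00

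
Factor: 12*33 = 396 = 2^2 * 3^2*11^1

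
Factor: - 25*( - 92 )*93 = 213900  =  2^2*3^1*5^2*23^1  *  31^1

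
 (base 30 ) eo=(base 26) H2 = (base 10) 444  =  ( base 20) 124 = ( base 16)1BC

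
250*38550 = 9637500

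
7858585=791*9935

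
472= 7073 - 6601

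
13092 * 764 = 10002288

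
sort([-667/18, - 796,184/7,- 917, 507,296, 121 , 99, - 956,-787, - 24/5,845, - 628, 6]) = [-956, - 917, - 796, - 787, - 628, - 667/18, - 24/5, 6,184/7,99, 121,296, 507, 845]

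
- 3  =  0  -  3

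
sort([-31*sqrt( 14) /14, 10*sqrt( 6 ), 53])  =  [ - 31*sqrt (14 ) /14, 10*sqrt ( 6),53 ]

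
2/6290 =1/3145 = 0.00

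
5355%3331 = 2024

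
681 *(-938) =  - 638778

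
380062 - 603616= -223554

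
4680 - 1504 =3176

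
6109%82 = 41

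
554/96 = 277/48  =  5.77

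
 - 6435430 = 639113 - 7074543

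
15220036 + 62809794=78029830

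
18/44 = 9/22 = 0.41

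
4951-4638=313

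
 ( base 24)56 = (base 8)176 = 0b1111110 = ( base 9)150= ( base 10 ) 126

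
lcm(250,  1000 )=1000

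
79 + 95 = 174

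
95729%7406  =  6857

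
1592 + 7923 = 9515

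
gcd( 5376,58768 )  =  16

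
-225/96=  -3 + 21/32 = - 2.34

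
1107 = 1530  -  423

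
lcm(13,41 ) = 533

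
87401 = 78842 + 8559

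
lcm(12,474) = 948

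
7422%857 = 566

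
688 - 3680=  - 2992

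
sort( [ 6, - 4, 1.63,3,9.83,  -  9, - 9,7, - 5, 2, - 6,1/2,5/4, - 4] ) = [ - 9 , - 9,  -  6,- 5, - 4, - 4,1/2, 5/4,1.63, 2,3,6 , 7, 9.83]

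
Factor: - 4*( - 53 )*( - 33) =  - 2^2 * 3^1*11^1 * 53^1 = - 6996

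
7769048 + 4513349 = 12282397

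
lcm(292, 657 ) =2628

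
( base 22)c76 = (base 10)5968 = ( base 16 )1750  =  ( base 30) 6is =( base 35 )4ui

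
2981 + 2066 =5047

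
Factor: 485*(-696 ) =  -  2^3*3^1*5^1*29^1*97^1= -337560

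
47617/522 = 47617/522 = 91.22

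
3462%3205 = 257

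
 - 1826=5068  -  6894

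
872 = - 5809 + 6681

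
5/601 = 5/601 = 0.01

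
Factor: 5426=2^1*  2713^1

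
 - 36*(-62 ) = 2232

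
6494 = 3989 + 2505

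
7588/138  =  3794/69  =  54.99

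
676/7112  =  169/1778 =0.10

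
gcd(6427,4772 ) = 1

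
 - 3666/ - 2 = 1833+ 0/1=1833.00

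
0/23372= 0 = 0.00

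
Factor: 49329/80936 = 2^( - 3)*3^5*7^1*29^1*67^( - 1 )*151^ ( - 1)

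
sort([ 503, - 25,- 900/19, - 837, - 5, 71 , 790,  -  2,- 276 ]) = [- 837, - 276,-900/19,  -  25,  -  5, - 2, 71,  503,790 ] 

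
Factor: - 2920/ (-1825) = 8/5 = 2^3*5^( - 1 )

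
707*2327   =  1645189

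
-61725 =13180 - 74905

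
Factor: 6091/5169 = 3^( - 1)*1723^( - 1) * 6091^1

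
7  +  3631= 3638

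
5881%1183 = 1149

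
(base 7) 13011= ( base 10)3438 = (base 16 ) D6E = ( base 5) 102223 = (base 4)311232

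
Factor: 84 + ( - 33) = 3^1  *  17^1 = 51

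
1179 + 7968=9147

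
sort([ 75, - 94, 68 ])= [ - 94, 68 , 75] 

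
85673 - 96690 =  - 11017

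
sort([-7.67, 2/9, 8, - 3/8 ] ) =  [ - 7.67,  -  3/8,2/9, 8]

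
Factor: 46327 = 46327^1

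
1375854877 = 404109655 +971745222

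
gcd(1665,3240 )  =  45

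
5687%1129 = 42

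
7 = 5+2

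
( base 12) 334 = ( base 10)472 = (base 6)2104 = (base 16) 1D8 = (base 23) KC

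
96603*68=6569004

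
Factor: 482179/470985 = 3^( - 1)*5^(-1 ) * 17^( - 1 ) * 1847^( - 1)*482179^1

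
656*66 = 43296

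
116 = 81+35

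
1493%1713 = 1493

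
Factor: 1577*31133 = 49096741 =19^1 * 83^1 * 163^1*191^1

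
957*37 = 35409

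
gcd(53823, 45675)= 21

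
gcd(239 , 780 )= 1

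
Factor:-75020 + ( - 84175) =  - 3^1*5^1 * 10613^1 = - 159195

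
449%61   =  22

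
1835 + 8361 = 10196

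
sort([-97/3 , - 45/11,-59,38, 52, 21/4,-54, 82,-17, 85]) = [-59, - 54, - 97/3, - 17, - 45/11,21/4, 38, 52, 82  ,  85]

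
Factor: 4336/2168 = 2^1 = 2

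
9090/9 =1010  =  1010.00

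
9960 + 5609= 15569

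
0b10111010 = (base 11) 15a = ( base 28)6i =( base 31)60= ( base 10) 186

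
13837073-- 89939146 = 103776219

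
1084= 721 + 363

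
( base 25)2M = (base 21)39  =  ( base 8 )110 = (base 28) 2g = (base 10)72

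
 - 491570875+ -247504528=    - 739075403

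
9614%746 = 662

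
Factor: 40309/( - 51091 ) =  - 19^( - 1 )*173^1*233^1 * 2689^( - 1 ) 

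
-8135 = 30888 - 39023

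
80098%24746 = 5860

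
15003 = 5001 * 3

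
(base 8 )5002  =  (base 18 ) 7G6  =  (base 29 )31A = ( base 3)10111220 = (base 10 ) 2562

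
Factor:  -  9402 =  - 2^1*3^1* 1567^1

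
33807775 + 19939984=53747759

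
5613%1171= 929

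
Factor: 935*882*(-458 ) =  - 2^2*3^2*5^1*7^2*11^1*17^1*229^1 = - 377698860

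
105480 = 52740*2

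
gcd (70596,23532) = 23532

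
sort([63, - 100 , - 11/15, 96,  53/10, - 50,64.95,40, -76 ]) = [ - 100, - 76 , - 50, - 11/15,53/10, 40,63, 64.95, 96] 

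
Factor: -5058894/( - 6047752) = 2529447/3023876 = 2^ (-2)*3^1*17^1*49597^1*755969^( - 1)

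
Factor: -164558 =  -2^1  *82279^1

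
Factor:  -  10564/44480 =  - 2^( - 4)*5^(  -  1)*19^1  =  - 19/80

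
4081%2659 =1422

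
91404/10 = 45702/5= 9140.40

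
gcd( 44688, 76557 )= 3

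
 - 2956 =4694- 7650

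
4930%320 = 130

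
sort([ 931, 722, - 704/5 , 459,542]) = [ - 704/5, 459, 542,722 , 931]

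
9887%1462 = 1115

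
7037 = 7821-784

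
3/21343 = 3/21343 = 0.00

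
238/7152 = 119/3576 = 0.03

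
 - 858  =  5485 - 6343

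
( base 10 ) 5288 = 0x14a8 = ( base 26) 7la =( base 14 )1CDA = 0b1010010101000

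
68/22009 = 68/22009 = 0.00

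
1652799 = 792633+860166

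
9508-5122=4386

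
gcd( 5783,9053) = 1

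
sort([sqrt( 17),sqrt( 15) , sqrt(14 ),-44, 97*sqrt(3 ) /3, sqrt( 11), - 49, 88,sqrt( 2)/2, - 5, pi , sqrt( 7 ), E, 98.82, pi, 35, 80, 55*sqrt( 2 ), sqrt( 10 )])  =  [ - 49, - 44,-5, sqrt( 2) /2, sqrt (7), E, pi, pi, sqrt( 10), sqrt(11 ), sqrt( 14 ),  sqrt( 15), sqrt( 17 ),35,97*sqrt(3 ) /3, 55*sqrt ( 2),80, 88, 98.82]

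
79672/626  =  127+85/313  =  127.27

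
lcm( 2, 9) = 18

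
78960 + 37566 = 116526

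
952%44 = 28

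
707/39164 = 707/39164 = 0.02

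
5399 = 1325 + 4074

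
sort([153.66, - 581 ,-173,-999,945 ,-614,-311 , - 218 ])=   [-999, -614, -581, -311,-218, - 173 , 153.66,945]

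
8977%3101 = 2775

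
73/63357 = 73/63357 = 0.00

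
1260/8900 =63/445 =0.14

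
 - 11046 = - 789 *14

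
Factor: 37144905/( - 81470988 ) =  - 2^( - 2)*3^( - 2)* 5^1*7^1*19^1*43^1*353^( - 1) * 433^1*2137^(-1 )= -12381635/27156996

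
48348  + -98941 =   -  50593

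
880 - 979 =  - 99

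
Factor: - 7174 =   -  2^1 * 17^1*211^1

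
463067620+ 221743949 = 684811569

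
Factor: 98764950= 2^1*3^1*5^2 * 658433^1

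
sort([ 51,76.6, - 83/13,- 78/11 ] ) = [ - 78/11, - 83/13 , 51,76.6]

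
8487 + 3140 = 11627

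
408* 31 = 12648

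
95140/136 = 699 + 19/34 =699.56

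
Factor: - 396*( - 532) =210672 = 2^4 * 3^2* 7^1*11^1*19^1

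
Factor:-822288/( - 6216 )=926/7= 2^1*7^(-1) * 463^1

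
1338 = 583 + 755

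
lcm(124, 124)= 124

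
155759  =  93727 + 62032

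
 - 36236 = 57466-93702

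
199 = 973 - 774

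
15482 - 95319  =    -  79837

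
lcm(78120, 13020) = 78120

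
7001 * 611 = 4277611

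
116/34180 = 29/8545 = 0.00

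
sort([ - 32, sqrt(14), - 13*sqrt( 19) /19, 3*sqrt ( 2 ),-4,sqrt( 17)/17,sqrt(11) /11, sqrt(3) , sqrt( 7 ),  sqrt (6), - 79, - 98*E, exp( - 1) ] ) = [-98*E, - 79, - 32, - 4, - 13 * sqrt(19 )/19,  sqrt( 17)/17, sqrt(11) /11,exp( - 1 ), sqrt(3 ) , sqrt(6 ), sqrt(7), sqrt( 14 ), 3 * sqrt(2) ] 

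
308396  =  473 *652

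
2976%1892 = 1084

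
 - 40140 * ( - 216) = 8670240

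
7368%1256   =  1088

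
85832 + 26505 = 112337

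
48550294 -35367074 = 13183220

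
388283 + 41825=430108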